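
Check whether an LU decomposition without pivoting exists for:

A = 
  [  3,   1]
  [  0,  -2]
Yes.
A[1,1] = 3 ≠ 0, so Gaussian elimination proceeds without a row swap: multiplier ℓ₂₁ = (0)/(3) = 0, and U[2,2] = -2 - (0)(1) = -2.
L = 
  [  1,   0]
  [  0,   1]
U = 
  [  3,   1]
  [  0,  -2]
Check row 2 of LU: [(0)(3), (0)(1) + (-2)] = [0, -2] = row 2 of A ✓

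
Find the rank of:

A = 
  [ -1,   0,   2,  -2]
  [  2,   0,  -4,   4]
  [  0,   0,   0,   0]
rank(A) = 1

Row reduce:
R2 → R2 + (2)·R1
REF = 
  [ -1,   0,   2,  -2]
  [  0,   0,   0,   0]
  [  0,   0,   0,   0]
Pivot columns: 1 → 1 pivot.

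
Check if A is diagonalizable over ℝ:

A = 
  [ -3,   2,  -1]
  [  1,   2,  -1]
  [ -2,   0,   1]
Yes

Characteristic polynomial: det(λI - A) = λ³ - 11λ + 8
By the rational root theorem any rational root is an integer dividing 8; none of those is a root, so p(λ) has no rational roots and hence (being an irreducible cubic) no repeated roots.
Discriminant of the cubic: Δ = 3596
Δ > 0 ⇒ three distinct real eigenvalues: λ ≈ -3.633, 0.7685, 2.865
Three distinct real eigenvalues, so A has 3 independent eigenvectors.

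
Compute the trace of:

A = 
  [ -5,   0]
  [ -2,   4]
-1

tr(A) = -5 + 4 = -1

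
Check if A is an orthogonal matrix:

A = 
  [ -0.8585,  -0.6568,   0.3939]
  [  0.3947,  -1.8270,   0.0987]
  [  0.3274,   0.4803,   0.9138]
No

AᵀA = 
  [  1,   0,   0]
  [  0,   4,  -0.0001]
  [  0,  -0.0001,   0.9999]
≠ I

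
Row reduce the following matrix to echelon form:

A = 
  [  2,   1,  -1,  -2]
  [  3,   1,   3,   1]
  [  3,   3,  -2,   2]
Row operations:
R2 → R2 - (3/2)·R1
R3 → R3 - (3/2)·R1
R3 → R3 + (3)·R2

Resulting echelon form:
REF = 
  [   2,    1,   -1,   -2]
  [   0, -1/2,  9/2,    4]
  [   0,    0,   13,   17]

Rank = 3 (number of non-zero pivot rows).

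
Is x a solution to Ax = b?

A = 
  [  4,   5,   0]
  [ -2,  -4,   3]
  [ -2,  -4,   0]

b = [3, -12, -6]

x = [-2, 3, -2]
No

Ax = [7, -14, -8] ≠ b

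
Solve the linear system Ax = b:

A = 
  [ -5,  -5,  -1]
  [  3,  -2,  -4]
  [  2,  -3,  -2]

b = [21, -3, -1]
Row reduce the augmented matrix [A|b]:
R2 → R2 + (3/5)·R1
R3 → R3 + (2/5)·R1
R3 → R3 - (1)·R2
REF = 
  [   -5,    -5,    -1,    21]
  [    0,    -5, -23/5,  48/5]
  [    0,     0,  11/5, -11/5]

Back-substitution:
x₃ = (-11/5) / (11/5) = -1
x₂ = (48/5 - (-23/5)(-1)) / (-5) = -1
x₁ = (21 - (-5)(-1) - (-1)(-1)) / (-5) = -3

x = [-3, -1, -1]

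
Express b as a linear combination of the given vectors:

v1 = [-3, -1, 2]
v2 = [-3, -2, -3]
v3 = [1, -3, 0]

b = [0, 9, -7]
c1 = -2, c2 = 1, c3 = -3

b = -2·v1 + 1·v2 + -3·v3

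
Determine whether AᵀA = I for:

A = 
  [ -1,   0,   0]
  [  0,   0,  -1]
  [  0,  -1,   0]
Yes

AᵀA = 
  [  1,   0,   0]
  [  0,   1,   0]
  [  0,   0,   1]
= I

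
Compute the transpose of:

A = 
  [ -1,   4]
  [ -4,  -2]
Aᵀ = 
  [ -1,  -4]
  [  4,  -2]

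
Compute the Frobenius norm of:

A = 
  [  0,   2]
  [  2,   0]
||A||_F = 2.828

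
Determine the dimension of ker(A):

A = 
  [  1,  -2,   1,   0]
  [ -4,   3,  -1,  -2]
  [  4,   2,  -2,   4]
nullity(A) = 2

Row reduce:
R2 → R2 + (4)·R1
R3 → R3 - (4)·R1
R3 → R3 + (2)·R2
REF = 
  [  1,  -2,   1,   0]
  [  0,  -5,   3,  -2]
  [  0,   0,   0,   0]
Pivot columns: 1, 2 → 2 pivots.
rank(A) = 2, so nullity(A) = 4 - 2 = 2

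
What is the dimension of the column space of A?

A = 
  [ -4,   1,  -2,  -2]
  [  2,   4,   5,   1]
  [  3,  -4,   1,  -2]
Row reduce:
R2 → R2 + (1/2)·R1
R3 → R3 + (3/4)·R1
R3 → R3 + (13/18)·R2
REF = 
  [   -4,     1,    -2,    -2]
  [    0,   9/2,     4,     0]
  [    0,     0, 43/18,  -7/2]
Pivot columns: 1, 2, 3 → 3 pivots.
dim(Col(A)) = number of pivot columns = 3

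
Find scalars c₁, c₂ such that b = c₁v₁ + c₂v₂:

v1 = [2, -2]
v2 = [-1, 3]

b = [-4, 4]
c1 = -2, c2 = 0

b = -2·v1 + 0·v2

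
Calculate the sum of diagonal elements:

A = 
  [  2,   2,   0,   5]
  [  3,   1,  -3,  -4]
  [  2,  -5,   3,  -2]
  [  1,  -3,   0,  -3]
3

tr(A) = 2 + 1 + 3 + -3 = 3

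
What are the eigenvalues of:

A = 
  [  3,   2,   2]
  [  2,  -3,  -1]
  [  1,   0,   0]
λ = 4, -2 + √3, -2 - √3  (≈ 4, -0.2679, -3.732)

Characteristic polynomial: det(λI - A) = λ³ - 15λ - 4
Testing integer divisors of the constant term: p(4) = 0, so (λ - 4) is a factor:
p(λ) = (λ - 4)(λ² + 4λ + 1)
λ² + 4λ + 1 = 0  ⇒  λ = (-4 ± √((4)² - 4·(1)))/2 = (-4 ± √(12))/2
  = -2 + √3,  -2 - √3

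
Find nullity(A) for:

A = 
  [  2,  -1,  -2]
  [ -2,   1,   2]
nullity(A) = 2

Row reduce:
R2 → R2 + (1)·R1
REF = 
  [  2,  -1,  -2]
  [  0,   0,   0]
Pivot columns: 1 → 1 pivot.
rank(A) = 1, so nullity(A) = 3 - 1 = 2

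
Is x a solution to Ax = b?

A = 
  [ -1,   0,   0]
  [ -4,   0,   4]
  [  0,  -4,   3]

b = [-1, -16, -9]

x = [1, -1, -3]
No

Ax = [-1, -16, -5] ≠ b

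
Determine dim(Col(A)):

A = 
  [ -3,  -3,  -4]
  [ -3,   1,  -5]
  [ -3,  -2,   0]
dim(Col(A)) = 3

Row reduce:
R2 → R2 - (1)·R1
R3 → R3 - (1)·R1
R3 → R3 - (1/4)·R2
REF = 
  [  -3,   -3,   -4]
  [   0,    4,   -1]
  [   0,    0, 17/4]
Pivot columns: 1, 2, 3 → 3 pivots.
dim(Col(A)) = number of pivot columns = 3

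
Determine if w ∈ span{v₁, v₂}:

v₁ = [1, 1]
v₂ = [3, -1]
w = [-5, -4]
Yes

Form the augmented matrix and row-reduce:
[v₁|v₂|w] = 
  [  1,   3,  -5]
  [  1,  -1,  -4]
R2 → R2 - (1)·R1
REF = 
  [  1,   3,  -5]
  [  0,  -4,   1]

No row of the form [0 0 | nonzero], so the system is consistent. Back-substitution gives c₁ = -17/4, c₂ = -1/4: w = (-17/4)·v₁ + (-1/4)·v₂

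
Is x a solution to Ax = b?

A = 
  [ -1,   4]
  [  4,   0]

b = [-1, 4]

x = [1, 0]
Yes

Ax = [-1, 4] = b ✓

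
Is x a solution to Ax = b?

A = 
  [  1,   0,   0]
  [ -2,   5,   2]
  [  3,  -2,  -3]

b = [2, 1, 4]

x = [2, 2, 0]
No

Ax = [2, 6, 2] ≠ b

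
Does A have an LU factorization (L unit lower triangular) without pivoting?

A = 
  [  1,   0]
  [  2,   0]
Yes.
A[1,1] = 1 ≠ 0, so Gaussian elimination proceeds without a row swap: multiplier ℓ₂₁ = (2)/(1) = 2, and U[2,2] = 0 - (2)(0) = 0.
L = 
  [  1,   0]
  [  2,   1]
U = 
  [  1,   0]
  [  0,   0]
Check row 2 of LU: [(2)(1), (2)(0) + 0] = [2, 0] = row 2 of A ✓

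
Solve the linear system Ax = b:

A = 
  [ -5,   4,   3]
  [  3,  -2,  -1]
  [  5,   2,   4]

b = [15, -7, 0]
Row reduce the augmented matrix [A|b]:
R2 → R2 + (3/5)·R1
R3 → R3 + (1)·R1
R3 → R3 - (15)·R2
REF = 
  [ -5,   4,   3,  15]
  [  0, 2/5, 4/5,   2]
  [  0,   0,  -5, -15]

Back-substitution:
x₃ = (-15) / (-5) = 3
x₂ = (2 - (4/5)(3)) / (2/5) = -1
x₁ = (15 - (4)(-1) - (3)(3)) / (-5) = -2

x = [-2, -1, 3]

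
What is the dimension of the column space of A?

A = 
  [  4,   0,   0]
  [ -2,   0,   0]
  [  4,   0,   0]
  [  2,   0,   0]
dim(Col(A)) = 1

Row reduce:
R2 → R2 + (1/2)·R1
R3 → R3 - (1)·R1
R4 → R4 - (1/2)·R1
REF = 
  [  4,   0,   0]
  [  0,   0,   0]
  [  0,   0,   0]
  [  0,   0,   0]
Pivot columns: 1 → 1 pivot.
dim(Col(A)) = number of pivot columns = 1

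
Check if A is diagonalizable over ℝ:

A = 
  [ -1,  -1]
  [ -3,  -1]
Yes

tr(A) = -2, det(A) = -2
Characteristic polynomial: λ² - tr(A)λ + det(A) = λ² + 2λ - 2
λ² + 2λ - 2 = 0  ⇒  λ = (-2 ± √((2)² - 4·(-2)))/2 = (-2 ± √(12))/2
  = -1 + √3,  -1 - √3
Eigenvalues: -1 + √3, -1 - √3  (≈ 0.7321, -2.732)
The two irrational eigenvalues are distinct (simple), so each has alg. mult. = geom. mult. = 1.
Sum of geometric multiplicities equals n, so A has n independent eigenvectors.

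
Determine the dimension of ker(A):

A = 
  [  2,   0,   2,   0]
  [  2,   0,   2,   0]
nullity(A) = 3

Row reduce:
R2 → R2 - (1)·R1
REF = 
  [  2,   0,   2,   0]
  [  0,   0,   0,   0]
Pivot columns: 1 → 1 pivot.
rank(A) = 1, so nullity(A) = 4 - 1 = 3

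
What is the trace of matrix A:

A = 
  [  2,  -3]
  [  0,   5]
7

tr(A) = 2 + 5 = 7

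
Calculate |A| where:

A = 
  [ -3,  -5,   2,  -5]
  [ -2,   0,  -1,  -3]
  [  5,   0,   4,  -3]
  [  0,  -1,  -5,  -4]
657

Cofactor expansion along row 1: det(A) = a₁₁M₁₁ - a₁₂M₁₂ + a₁₃M₁₃ - a₁₄M₁₄

M₁₁ = det[[0, -1, -3]; [0, 4, -3]; [-1, -5, -4]]
  = (0)·((4)(-4) - (-3)(-5)) - (-1)·((0)(-4) - (-3)(-1)) + (-3)·((0)(-5) - (4)(-1))
  = (0)(-31) - (-1)(-3) + (-3)(4)
  = -15
M₁₂ = det[[-2, -1, -3]; [5, 4, -3]; [0, -5, -4]]
  = (-2)·((4)(-4) - (-3)(-5)) - (-1)·((5)(-4) - (-3)(0)) + (-3)·((5)(-5) - (4)(0))
  = (-2)(-31) - (-1)(-20) + (-3)(-25)
  = 117
M₁₃ = det[[-2, 0, -3]; [5, 0, -3]; [0, -1, -4]]
  = (-2)·((0)(-4) - (-3)(-1)) - (0)·((5)(-4) - (-3)(0)) + (-3)·((5)(-1) - (0)(0))
  = (-2)(-3) - (0)(-20) + (-3)(-5)
  = 21
M₁₄ = det[[-2, 0, -1]; [5, 0, 4]; [0, -1, -5]]
  = (-2)·((0)(-5) - (4)(-1)) - (0)·((5)(-5) - (4)(0)) + (-1)·((5)(-1) - (0)(0))
  = (-2)(4) - (0)(-25) + (-1)(-5)
  = -3

det(A) = (-3)(-15) - (-5)(117) + (2)(21) - (-5)(-3) = 657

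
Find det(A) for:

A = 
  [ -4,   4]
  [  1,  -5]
For a 2×2 matrix, det = ad - bc = (-4)(-5) - (4)(1) = 16

det(A) = 16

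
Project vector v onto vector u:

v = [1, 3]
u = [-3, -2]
v·u = (1)(-3) + (3)(-2) = -9
u·u = (-3)² + (-2)² = 13
proj_u(v) = (v·u / u·u) × u = (-9/13) × u

proj_u(v) = [27/13, 18/13]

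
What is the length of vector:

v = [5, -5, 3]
7.681

||v||₂ = √((5)² + (-5)² + (3)²) = √59 = 7.681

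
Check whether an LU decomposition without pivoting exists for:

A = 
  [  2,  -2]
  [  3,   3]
Yes.
A[1,1] = 2 ≠ 0, so Gaussian elimination proceeds without a row swap: multiplier ℓ₂₁ = (3)/(2) = 3/2, and U[2,2] = 3 - (3/2)(-2) = 6.
L = 
  [  1,   0]
  [3/2,   1]
U = 
  [  2,  -2]
  [  0,   6]
Check row 2 of LU: [(3/2)(2), (3/2)(-2) + 6] = [3, 3] = row 2 of A ✓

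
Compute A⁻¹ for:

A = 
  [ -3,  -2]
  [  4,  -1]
det(A) = (-3)(-1) - (-2)(4) = 11
For a 2×2 matrix, A⁻¹ = (1/det(A)) · [[d, -b], [-c, a]]
    = (1/11) · [[-1, 2], [-4, -3]]

A⁻¹ = 
  [-1/11,  2/11]
  [-4/11, -3/11]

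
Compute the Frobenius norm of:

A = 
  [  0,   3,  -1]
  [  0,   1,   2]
||A||_F = 3.873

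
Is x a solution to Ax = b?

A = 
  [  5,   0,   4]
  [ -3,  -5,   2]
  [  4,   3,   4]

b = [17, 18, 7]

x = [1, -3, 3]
Yes

Ax = [17, 18, 7] = b ✓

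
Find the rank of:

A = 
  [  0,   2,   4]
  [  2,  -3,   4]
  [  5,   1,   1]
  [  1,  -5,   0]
rank(A) = 3

Row reduce:
Swap R1 ↔ R2
R3 → R3 - (5/2)·R1
R4 → R4 - (1/2)·R1
R3 → R3 - (17/4)·R2
R4 → R4 + (7/4)·R2
R4 → R4 + (5/26)·R3
REF = 
  [  2,  -3,   4]
  [  0,   2,   4]
  [  0,   0, -26]
  [  0,   0,   0]
Pivot columns: 1, 2, 3 → 3 pivots.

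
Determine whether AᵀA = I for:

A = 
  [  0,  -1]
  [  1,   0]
Yes

AᵀA = 
  [  1,   0]
  [  0,   1]
= I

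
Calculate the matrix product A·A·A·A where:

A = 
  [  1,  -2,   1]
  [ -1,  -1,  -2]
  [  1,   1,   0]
A^4 = 
  [ 14, -10,  16]
  [-10,  -4, -10]
  [  6,   0,  -2]

A² = A·A:
A²[1,1] = (1)(1) + (-2)(-1) + (1)(1) = 4
A²[1,2] = (1)(-2) + (-2)(-1) + (1)(1) = 1
A²[1,3] = (1)(1) + (-2)(-2) + (1)(0) = 5
A²[2,1] = (-1)(1) + (-1)(-1) + (-2)(1) = -2
A²[2,2] = (-1)(-2) + (-1)(-1) + (-2)(1) = 1
A²[2,3] = (-1)(1) + (-1)(-2) + (-2)(0) = 1
A²[3,1] = (1)(1) + (1)(-1) + (0)(1) = 0
A²[3,2] = (1)(-2) + (1)(-1) + (0)(1) = -3
A²[3,3] = (1)(1) + (1)(-2) + (0)(0) = -1
A² = 
  [  4,   1,   5]
  [ -2,   1,   1]
  [  0,  -3,  -1]

A^3 = A^2·A:
A^3[1,1] = (4)(1) + (1)(-1) + (5)(1) = 8
A^3[1,2] = (4)(-2) + (1)(-1) + (5)(1) = -4
A^3[1,3] = (4)(1) + (1)(-2) + (5)(0) = 2
A^3[2,1] = (-2)(1) + (1)(-1) + (1)(1) = -2
A^3[2,2] = (-2)(-2) + (1)(-1) + (1)(1) = 4
A^3[2,3] = (-2)(1) + (1)(-2) + (1)(0) = -4
A^3[3,1] = (0)(1) + (-3)(-1) + (-1)(1) = 2
A^3[3,2] = (0)(-2) + (-3)(-1) + (-1)(1) = 2
A^3[3,3] = (0)(1) + (-3)(-2) + (-1)(0) = 6
A^3 = 
  [  8,  -4,   2]
  [ -2,   4,  -4]
  [  2,   2,   6]

A^4 = A^3·A:
A^4[1,1] = (8)(1) + (-4)(-1) + (2)(1) = 14
A^4[1,2] = (8)(-2) + (-4)(-1) + (2)(1) = -10
A^4[1,3] = (8)(1) + (-4)(-2) + (2)(0) = 16
A^4[2,1] = (-2)(1) + (4)(-1) + (-4)(1) = -10
A^4[2,2] = (-2)(-2) + (4)(-1) + (-4)(1) = -4
A^4[2,3] = (-2)(1) + (4)(-2) + (-4)(0) = -10
A^4[3,1] = (2)(1) + (2)(-1) + (6)(1) = 6
A^4[3,2] = (2)(-2) + (2)(-1) + (6)(1) = 0
A^4[3,3] = (2)(1) + (2)(-2) + (6)(0) = -2
A^4 = 
  [ 14, -10,  16]
  [-10,  -4, -10]
  [  6,   0,  -2]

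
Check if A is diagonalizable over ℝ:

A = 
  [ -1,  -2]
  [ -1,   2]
Yes

tr(A) = 1, det(A) = -4
Characteristic polynomial: λ² - tr(A)λ + det(A) = λ² - λ - 4
λ² - λ - 4 = 0  ⇒  λ = (1 ± √((-1)² - 4·(-4)))/2 = (1 ± √(17))/2
  = (1 + √17)/2,  (1 - √17)/2
Eigenvalues: (1 + √17)/2, (1 - √17)/2  (≈ 2.562, -1.562)
The two irrational eigenvalues are distinct (simple), so each has alg. mult. = geom. mult. = 1.
Sum of geometric multiplicities equals n, so A has n independent eigenvectors.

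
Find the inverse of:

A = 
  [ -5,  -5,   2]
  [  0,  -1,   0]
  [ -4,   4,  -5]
det(A) = (-5)·((-1)(-5) - (0)(4)) - (-5)·((0)(-5) - (0)(-4)) + (2)·((0)(4) - (-1)(-4))
  = (-5)(5) - (-5)(0) + (2)(-4)
  = -33
det(A) = -33 ≠ 0, so A is invertible.

Cofactors Cᵢⱼ = (-1)ⁱ⁺ʲ·Mᵢⱼ:
C = 
  [  5,   0,  -4]
  [-17,  33,  40]
  [  2,   0,   5]

adj(A) = Cᵀ:
adj(A) = 
  [  5, -17,   2]
  [  0,  33,   0]
  [ -4,  40,   5]

A⁻¹ = (-1/33) · adj(A):
A⁻¹ = 
  [ -5/33,  17/33,  -2/33]
  [     0,     -1,      0]
  [  4/33, -40/33,  -5/33]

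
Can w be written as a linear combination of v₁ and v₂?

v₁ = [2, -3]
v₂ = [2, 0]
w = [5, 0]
Yes

Form the augmented matrix and row-reduce:
[v₁|v₂|w] = 
  [  2,   2,   5]
  [ -3,   0,   0]
R2 → R2 + (3/2)·R1
REF = 
  [   2,    2,    5]
  [   0,    3, 15/2]

No row of the form [0 0 | nonzero], so the system is consistent. Back-substitution gives c₁ = 0, c₂ = 5/2: w = (0)·v₁ + (5/2)·v₂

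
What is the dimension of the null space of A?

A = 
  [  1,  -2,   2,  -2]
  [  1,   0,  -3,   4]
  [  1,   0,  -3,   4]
nullity(A) = 2

Row reduce:
R2 → R2 - (1)·R1
R3 → R3 - (1)·R1
R3 → R3 - (1)·R2
REF = 
  [  1,  -2,   2,  -2]
  [  0,   2,  -5,   6]
  [  0,   0,   0,   0]
Pivot columns: 1, 2 → 2 pivots.
rank(A) = 2, so nullity(A) = 4 - 2 = 2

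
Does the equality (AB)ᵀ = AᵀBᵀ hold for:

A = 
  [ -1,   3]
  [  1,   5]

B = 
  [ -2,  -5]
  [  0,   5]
No

(AB)ᵀ = 
  [  2,  -2]
  [ 20,  20]

AᵀBᵀ = 
  [ -3,   5]
  [-31,  25]

The two matrices differ, so (AB)ᵀ ≠ AᵀBᵀ in general. The correct identity is (AB)ᵀ = BᵀAᵀ.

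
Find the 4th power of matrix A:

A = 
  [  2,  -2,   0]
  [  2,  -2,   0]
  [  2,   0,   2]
A² = A·A:
A²[1,1] = (2)(2) + (-2)(2) + (0)(2) = 0
A²[1,2] = (2)(-2) + (-2)(-2) + (0)(0) = 0
A²[1,3] = (2)(0) + (-2)(0) + (0)(2) = 0
A²[2,1] = (2)(2) + (-2)(2) + (0)(2) = 0
A²[2,2] = (2)(-2) + (-2)(-2) + (0)(0) = 0
A²[2,3] = (2)(0) + (-2)(0) + (0)(2) = 0
A²[3,1] = (2)(2) + (0)(2) + (2)(2) = 8
A²[3,2] = (2)(-2) + (0)(-2) + (2)(0) = -4
A²[3,3] = (2)(0) + (0)(0) + (2)(2) = 4
A² = 
  [  0,   0,   0]
  [  0,   0,   0]
  [  8,  -4,   4]

A^3 = A^2·A:
A^3[1,1] = (0)(2) + (0)(2) + (0)(2) = 0
A^3[1,2] = (0)(-2) + (0)(-2) + (0)(0) = 0
A^3[1,3] = (0)(0) + (0)(0) + (0)(2) = 0
A^3[2,1] = (0)(2) + (0)(2) + (0)(2) = 0
A^3[2,2] = (0)(-2) + (0)(-2) + (0)(0) = 0
A^3[2,3] = (0)(0) + (0)(0) + (0)(2) = 0
A^3[3,1] = (8)(2) + (-4)(2) + (4)(2) = 16
A^3[3,2] = (8)(-2) + (-4)(-2) + (4)(0) = -8
A^3[3,3] = (8)(0) + (-4)(0) + (4)(2) = 8
A^3 = 
  [  0,   0,   0]
  [  0,   0,   0]
  [ 16,  -8,   8]

A^4 = A^3·A:
A^4[1,1] = (0)(2) + (0)(2) + (0)(2) = 0
A^4[1,2] = (0)(-2) + (0)(-2) + (0)(0) = 0
A^4[1,3] = (0)(0) + (0)(0) + (0)(2) = 0
A^4[2,1] = (0)(2) + (0)(2) + (0)(2) = 0
A^4[2,2] = (0)(-2) + (0)(-2) + (0)(0) = 0
A^4[2,3] = (0)(0) + (0)(0) + (0)(2) = 0
A^4[3,1] = (16)(2) + (-8)(2) + (8)(2) = 32
A^4[3,2] = (16)(-2) + (-8)(-2) + (8)(0) = -16
A^4[3,3] = (16)(0) + (-8)(0) + (8)(2) = 16
A^4 = 
  [  0,   0,   0]
  [  0,   0,   0]
  [ 32, -16,  16]

Therefore
A^4 = 
  [  0,   0,   0]
  [  0,   0,   0]
  [ 32, -16,  16]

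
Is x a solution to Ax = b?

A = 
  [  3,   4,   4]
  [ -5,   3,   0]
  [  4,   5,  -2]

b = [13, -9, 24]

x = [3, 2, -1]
Yes

Ax = [13, -9, 24] = b ✓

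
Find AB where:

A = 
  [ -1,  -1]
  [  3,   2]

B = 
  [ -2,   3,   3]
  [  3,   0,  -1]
AB = 
  [ -1,  -3,  -2]
  [  0,   9,   7]

A is 2×2 and B is 2×3, so AB is 2×3. Each entry is (row of A)·(column of B):
AB[1,1] = (-1)(-2) + (-1)(3) = -1
AB[1,2] = (-1)(3) + (-1)(0) = -3
AB[1,3] = (-1)(3) + (-1)(-1) = -2
AB[2,1] = (3)(-2) + (2)(3) = 0
AB[2,2] = (3)(3) + (2)(0) = 9
AB[2,3] = (3)(3) + (2)(-1) = 7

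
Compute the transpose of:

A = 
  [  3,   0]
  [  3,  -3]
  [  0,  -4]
Aᵀ = 
  [  3,   3,   0]
  [  0,  -3,  -4]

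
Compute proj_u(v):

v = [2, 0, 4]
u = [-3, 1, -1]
v·u = (2)(-3) + (0)(1) + (4)(-1) = -10
u·u = (-3)² + (1)² + (-1)² = 11
proj_u(v) = (v·u / u·u) × u = (-10/11) × u

proj_u(v) = [30/11, -10/11, 10/11]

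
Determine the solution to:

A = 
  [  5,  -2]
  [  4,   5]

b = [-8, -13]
x = [-2, -1]

Row reduce the augmented matrix [A|b]:
R2 → R2 - (4/5)·R1
REF = 
  [    5,    -2,    -8]
  [    0,  33/5, -33/5]

Back-substitution:
x₂ = (-33/5) / (33/5) = -1
x₁ = (-8 - (-2)(-1)) / 5 = -2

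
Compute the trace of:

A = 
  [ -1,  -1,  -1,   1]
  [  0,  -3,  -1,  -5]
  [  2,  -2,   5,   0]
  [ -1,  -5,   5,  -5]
-4

tr(A) = -1 + -3 + 5 + -5 = -4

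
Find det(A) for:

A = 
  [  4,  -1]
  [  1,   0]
For a 2×2 matrix, det = ad - bc = (4)(0) - (-1)(1) = 1

det(A) = 1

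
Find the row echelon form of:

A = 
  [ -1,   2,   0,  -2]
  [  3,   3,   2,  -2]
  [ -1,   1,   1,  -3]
Row operations:
R2 → R2 + (3)·R1
R3 → R3 - (1)·R1
R3 → R3 + (1/9)·R2

Resulting echelon form:
REF = 
  [   -1,     2,     0,    -2]
  [    0,     9,     2,    -8]
  [    0,     0,  11/9, -17/9]

Rank = 3 (number of non-zero pivot rows).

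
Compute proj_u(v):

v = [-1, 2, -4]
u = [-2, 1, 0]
proj_u(v) = [-8/5, 4/5, 0]

v·u = (-1)(-2) + (2)(1) + (-4)(0) = 4
u·u = (-2)² + (1)² + (0)² = 5
proj_u(v) = (v·u / u·u) × u = (4/5) × u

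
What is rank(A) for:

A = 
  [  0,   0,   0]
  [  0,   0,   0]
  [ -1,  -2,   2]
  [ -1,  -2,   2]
Row reduce:
Swap R1 ↔ R3
R4 → R4 - (1)·R1
REF = 
  [ -1,  -2,   2]
  [  0,   0,   0]
  [  0,   0,   0]
  [  0,   0,   0]
Pivot columns: 1 → 1 pivot.

rank(A) = 1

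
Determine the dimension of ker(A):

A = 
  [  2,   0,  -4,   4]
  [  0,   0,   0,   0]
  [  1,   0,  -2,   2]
nullity(A) = 3

Row reduce:
R3 → R3 - (1/2)·R1
REF = 
  [  2,   0,  -4,   4]
  [  0,   0,   0,   0]
  [  0,   0,   0,   0]
Pivot columns: 1 → 1 pivot.
rank(A) = 1, so nullity(A) = 4 - 1 = 3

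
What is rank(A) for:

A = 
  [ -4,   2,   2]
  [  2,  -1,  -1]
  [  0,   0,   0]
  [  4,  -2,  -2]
rank(A) = 1

Row reduce:
R2 → R2 + (1/2)·R1
R4 → R4 + (1)·R1
REF = 
  [ -4,   2,   2]
  [  0,   0,   0]
  [  0,   0,   0]
  [  0,   0,   0]
Pivot columns: 1 → 1 pivot.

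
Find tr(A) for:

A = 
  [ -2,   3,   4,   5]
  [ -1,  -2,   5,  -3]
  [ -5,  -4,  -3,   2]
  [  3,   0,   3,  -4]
-11

tr(A) = -2 + -2 + -3 + -4 = -11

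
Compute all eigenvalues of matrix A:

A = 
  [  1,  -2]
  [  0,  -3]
tr(A) = -2, det(A) = -3
Characteristic polynomial: λ² - tr(A)λ + det(A) = λ² + 2λ - 3
λ² + 2λ - 3 = (λ + 3)(λ - 1)

λ = 1, -3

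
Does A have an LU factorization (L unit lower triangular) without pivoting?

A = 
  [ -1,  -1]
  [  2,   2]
Yes.
A[1,1] = -1 ≠ 0, so Gaussian elimination proceeds without a row swap: multiplier ℓ₂₁ = (2)/(-1) = -2, and U[2,2] = 2 - (-2)(-1) = 0.
L = 
  [  1,   0]
  [ -2,   1]
U = 
  [ -1,  -1]
  [  0,   0]
Check row 2 of LU: [(-2)(-1), (-2)(-1) + 0] = [2, 2] = row 2 of A ✓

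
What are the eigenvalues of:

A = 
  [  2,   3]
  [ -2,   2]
λ = 2 + i√6, 2 - i√6  (≈ 2 + 2.449i, 2 - 2.449i)

tr(A) = 4, det(A) = 10
Characteristic polynomial: λ² - tr(A)λ + det(A) = λ² - 4λ + 10
λ² - 4λ + 10 = 0  ⇒  λ = (4 ± √((-4)² - 4·(10)))/2 = (4 ± √(-24))/2
  = 2 + i√6,  2 - i√6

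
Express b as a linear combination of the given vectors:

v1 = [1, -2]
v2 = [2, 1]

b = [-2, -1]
c1 = 0, c2 = -1

b = 0·v1 + -1·v2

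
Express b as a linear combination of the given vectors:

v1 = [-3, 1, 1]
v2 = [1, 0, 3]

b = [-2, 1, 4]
c1 = 1, c2 = 1

b = 1·v1 + 1·v2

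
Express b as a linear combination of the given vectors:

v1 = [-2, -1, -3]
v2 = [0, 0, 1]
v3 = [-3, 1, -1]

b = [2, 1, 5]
c1 = -1, c2 = 2, c3 = 0

b = -1·v1 + 2·v2 + 0·v3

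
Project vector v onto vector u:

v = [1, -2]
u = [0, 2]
proj_u(v) = [0, -2]

v·u = (1)(0) + (-2)(2) = -4
u·u = (0)² + (2)² = 4
proj_u(v) = (v·u / u·u) × u = (-4/4) × u = (-1) × u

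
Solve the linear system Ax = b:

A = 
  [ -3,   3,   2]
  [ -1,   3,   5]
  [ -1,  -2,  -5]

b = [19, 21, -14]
Row reduce the augmented matrix [A|b]:
R2 → R2 - (1/3)·R1
R3 → R3 - (1/3)·R1
R3 → R3 + (3/2)·R2
REF = 
  [  -3,    3,    2,   19]
  [   0,    2, 13/3, 44/3]
  [   0,    0,  5/6,  5/3]

Back-substitution:
x₃ = (5/3) / (5/6) = 2
x₂ = (44/3 - (13/3)(2)) / 2 = 3
x₁ = (19 - (3)(3) - (2)(2)) / (-3) = -2

x = [-2, 3, 2]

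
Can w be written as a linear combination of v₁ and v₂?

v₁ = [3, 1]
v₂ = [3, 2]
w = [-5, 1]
Yes

Form the augmented matrix and row-reduce:
[v₁|v₂|w] = 
  [  3,   3,  -5]
  [  1,   2,   1]
R2 → R2 - (1/3)·R1
REF = 
  [  3,   3,  -5]
  [  0,   1, 8/3]

No row of the form [0 0 | nonzero], so the system is consistent. Back-substitution gives c₁ = -13/3, c₂ = 8/3: w = (-13/3)·v₁ + (8/3)·v₂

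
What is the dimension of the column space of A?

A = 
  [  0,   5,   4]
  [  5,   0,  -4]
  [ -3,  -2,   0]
Row reduce:
Swap R1 ↔ R2
R3 → R3 + (3/5)·R1
R3 → R3 + (2/5)·R2
REF = 
  [   5,    0,   -4]
  [   0,    5,    4]
  [   0,    0, -4/5]
Pivot columns: 1, 2, 3 → 3 pivots.
dim(Col(A)) = number of pivot columns = 3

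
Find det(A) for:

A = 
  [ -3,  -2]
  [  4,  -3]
17

For a 2×2 matrix, det = ad - bc = (-3)(-3) - (-2)(4) = 17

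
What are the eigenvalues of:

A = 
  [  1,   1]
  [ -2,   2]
λ = (3 + i√7)/2, (3 - i√7)/2  (≈ 1.5 + 1.323i, 1.5 - 1.323i)

tr(A) = 3, det(A) = 4
Characteristic polynomial: λ² - tr(A)λ + det(A) = λ² - 3λ + 4
λ² - 3λ + 4 = 0  ⇒  λ = (3 ± √((-3)² - 4·(4)))/2 = (3 ± √(-7))/2
  = (3 + i√7)/2,  (3 - i√7)/2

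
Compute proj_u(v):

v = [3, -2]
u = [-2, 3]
proj_u(v) = [24/13, -36/13]

v·u = (3)(-2) + (-2)(3) = -12
u·u = (-2)² + (3)² = 13
proj_u(v) = (v·u / u·u) × u = (-12/13) × u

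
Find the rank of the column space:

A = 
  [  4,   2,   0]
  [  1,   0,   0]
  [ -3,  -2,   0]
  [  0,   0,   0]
Row reduce:
R2 → R2 - (1/4)·R1
R3 → R3 + (3/4)·R1
R3 → R3 - (1)·R2
REF = 
  [   4,    2,    0]
  [   0, -1/2,    0]
  [   0,    0,    0]
  [   0,    0,    0]
Pivot columns: 1, 2 → 2 pivots.
dim(Col(A)) = number of pivot columns = 2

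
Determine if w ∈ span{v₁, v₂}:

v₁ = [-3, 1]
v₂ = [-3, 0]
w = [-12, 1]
Yes

Form the augmented matrix and row-reduce:
[v₁|v₂|w] = 
  [ -3,  -3, -12]
  [  1,   0,   1]
R2 → R2 + (1/3)·R1
REF = 
  [ -3,  -3, -12]
  [  0,  -1,  -3]

No row of the form [0 0 | nonzero], so the system is consistent. Back-substitution gives c₁ = 1, c₂ = 3: w = (1)·v₁ + (3)·v₂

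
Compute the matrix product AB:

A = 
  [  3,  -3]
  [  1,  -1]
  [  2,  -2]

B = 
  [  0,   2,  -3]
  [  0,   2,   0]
A is 3×2 and B is 2×3, so AB is 3×3. Each entry is (row of A)·(column of B):
AB[1,1] = (3)(0) + (-3)(0) = 0
AB[1,2] = (3)(2) + (-3)(2) = 0
AB[1,3] = (3)(-3) + (-3)(0) = -9
AB[2,1] = (1)(0) + (-1)(0) = 0
AB[2,2] = (1)(2) + (-1)(2) = 0
AB[2,3] = (1)(-3) + (-1)(0) = -3
AB[3,1] = (2)(0) + (-2)(0) = 0
AB[3,2] = (2)(2) + (-2)(2) = 0
AB[3,3] = (2)(-3) + (-2)(0) = -6

AB = 
  [  0,   0,  -9]
  [  0,   0,  -3]
  [  0,   0,  -6]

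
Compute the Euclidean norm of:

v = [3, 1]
3.162

||v||₂ = √((3)² + (1)²) = √10 = 3.162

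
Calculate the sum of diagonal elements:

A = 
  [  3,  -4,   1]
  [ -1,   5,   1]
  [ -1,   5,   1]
9

tr(A) = 3 + 5 + 1 = 9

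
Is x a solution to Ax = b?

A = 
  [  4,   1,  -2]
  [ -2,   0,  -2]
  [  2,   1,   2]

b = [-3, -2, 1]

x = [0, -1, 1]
Yes

Ax = [-3, -2, 1] = b ✓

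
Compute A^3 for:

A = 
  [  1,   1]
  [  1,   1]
A^3 = 
  [  4,   4]
  [  4,   4]

A² = A·A:
A²[1,1] = (1)(1) + (1)(1) = 2
A²[1,2] = (1)(1) + (1)(1) = 2
A²[2,1] = (1)(1) + (1)(1) = 2
A²[2,2] = (1)(1) + (1)(1) = 2
A² = 
  [  2,   2]
  [  2,   2]

A^3 = A^2·A:
A^3[1,1] = (2)(1) + (2)(1) = 4
A^3[1,2] = (2)(1) + (2)(1) = 4
A^3[2,1] = (2)(1) + (2)(1) = 4
A^3[2,2] = (2)(1) + (2)(1) = 4
A^3 = 
  [  4,   4]
  [  4,   4]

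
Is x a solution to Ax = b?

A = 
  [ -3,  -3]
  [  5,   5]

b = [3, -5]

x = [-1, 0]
Yes

Ax = [3, -5] = b ✓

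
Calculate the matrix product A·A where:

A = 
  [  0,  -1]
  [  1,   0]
A² = A·A:
A²[1,1] = (0)(0) + (-1)(1) = -1
A²[1,2] = (0)(-1) + (-1)(0) = 0
A²[2,1] = (1)(0) + (0)(1) = 0
A²[2,2] = (1)(-1) + (0)(0) = -1
A² = 
  [ -1,   0]
  [  0,  -1]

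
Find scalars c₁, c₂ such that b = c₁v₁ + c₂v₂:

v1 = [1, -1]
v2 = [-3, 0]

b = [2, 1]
c1 = -1, c2 = -1

b = -1·v1 + -1·v2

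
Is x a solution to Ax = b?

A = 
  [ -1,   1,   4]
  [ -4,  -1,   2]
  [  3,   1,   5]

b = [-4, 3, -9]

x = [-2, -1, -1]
No

Ax = [-3, 7, -12] ≠ b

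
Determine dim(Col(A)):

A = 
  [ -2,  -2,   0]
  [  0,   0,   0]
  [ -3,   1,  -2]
Row reduce:
R3 → R3 - (3/2)·R1
Swap R2 ↔ R3
REF = 
  [ -2,  -2,   0]
  [  0,   4,  -2]
  [  0,   0,   0]
Pivot columns: 1, 2 → 2 pivots.
dim(Col(A)) = number of pivot columns = 2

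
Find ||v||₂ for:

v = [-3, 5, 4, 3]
7.681

||v||₂ = √((-3)² + (5)² + (4)² + (3)²) = √59 = 7.681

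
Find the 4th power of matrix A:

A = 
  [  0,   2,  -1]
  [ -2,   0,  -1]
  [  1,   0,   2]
A^4 = 
  [ 17,  -8,   8]
  [  9,  16,   4]
  [ -6,  -2,   1]

A² = A·A:
A²[1,1] = (0)(0) + (2)(-2) + (-1)(1) = -5
A²[1,2] = (0)(2) + (2)(0) + (-1)(0) = 0
A²[1,3] = (0)(-1) + (2)(-1) + (-1)(2) = -4
A²[2,1] = (-2)(0) + (0)(-2) + (-1)(1) = -1
A²[2,2] = (-2)(2) + (0)(0) + (-1)(0) = -4
A²[2,3] = (-2)(-1) + (0)(-1) + (-1)(2) = 0
A²[3,1] = (1)(0) + (0)(-2) + (2)(1) = 2
A²[3,2] = (1)(2) + (0)(0) + (2)(0) = 2
A²[3,3] = (1)(-1) + (0)(-1) + (2)(2) = 3
A² = 
  [ -5,   0,  -4]
  [ -1,  -4,   0]
  [  2,   2,   3]

A^3 = A^2·A:
A^3[1,1] = (-5)(0) + (0)(-2) + (-4)(1) = -4
A^3[1,2] = (-5)(2) + (0)(0) + (-4)(0) = -10
A^3[1,3] = (-5)(-1) + (0)(-1) + (-4)(2) = -3
A^3[2,1] = (-1)(0) + (-4)(-2) + (0)(1) = 8
A^3[2,2] = (-1)(2) + (-4)(0) + (0)(0) = -2
A^3[2,3] = (-1)(-1) + (-4)(-1) + (0)(2) = 5
A^3[3,1] = (2)(0) + (2)(-2) + (3)(1) = -1
A^3[3,2] = (2)(2) + (2)(0) + (3)(0) = 4
A^3[3,3] = (2)(-1) + (2)(-1) + (3)(2) = 2
A^3 = 
  [ -4, -10,  -3]
  [  8,  -2,   5]
  [ -1,   4,   2]

A^4 = A^3·A:
A^4[1,1] = (-4)(0) + (-10)(-2) + (-3)(1) = 17
A^4[1,2] = (-4)(2) + (-10)(0) + (-3)(0) = -8
A^4[1,3] = (-4)(-1) + (-10)(-1) + (-3)(2) = 8
A^4[2,1] = (8)(0) + (-2)(-2) + (5)(1) = 9
A^4[2,2] = (8)(2) + (-2)(0) + (5)(0) = 16
A^4[2,3] = (8)(-1) + (-2)(-1) + (5)(2) = 4
A^4[3,1] = (-1)(0) + (4)(-2) + (2)(1) = -6
A^4[3,2] = (-1)(2) + (4)(0) + (2)(0) = -2
A^4[3,3] = (-1)(-1) + (4)(-1) + (2)(2) = 1
A^4 = 
  [ 17,  -8,   8]
  [  9,  16,   4]
  [ -6,  -2,   1]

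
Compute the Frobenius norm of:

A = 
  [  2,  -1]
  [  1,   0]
||A||_F = 2.449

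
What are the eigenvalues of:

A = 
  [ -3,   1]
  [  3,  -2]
tr(A) = -5, det(A) = 3
Characteristic polynomial: λ² - tr(A)λ + det(A) = λ² + 5λ + 3
λ² + 5λ + 3 = 0  ⇒  λ = (-5 ± √((5)² - 4·(3)))/2 = (-5 ± √(13))/2
  = (-5 + √13)/2,  (-5 - √13)/2

λ = (-5 + √13)/2, (-5 - √13)/2  (≈ -0.6972, -4.303)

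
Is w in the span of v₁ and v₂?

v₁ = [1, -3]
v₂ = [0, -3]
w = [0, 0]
Yes

Form the augmented matrix and row-reduce:
[v₁|v₂|w] = 
  [  1,   0,   0]
  [ -3,  -3,   0]
R2 → R2 + (3)·R1
REF = 
  [  1,   0,   0]
  [  0,  -3,   0]

No row of the form [0 0 | nonzero], so the system is consistent. Back-substitution gives c₁ = 0, c₂ = 0: w = (0)·v₁ + (0)·v₂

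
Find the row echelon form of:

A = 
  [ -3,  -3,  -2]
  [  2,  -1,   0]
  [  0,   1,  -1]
Row operations:
R2 → R2 + (2/3)·R1
R3 → R3 + (1/3)·R2

Resulting echelon form:
REF = 
  [   -3,    -3,    -2]
  [    0,    -3,  -4/3]
  [    0,     0, -13/9]

Rank = 3 (number of non-zero pivot rows).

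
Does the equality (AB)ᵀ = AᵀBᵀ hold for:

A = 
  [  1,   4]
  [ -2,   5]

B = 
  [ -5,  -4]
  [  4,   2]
No

(AB)ᵀ = 
  [ 11,  30]
  [  4,  18]

AᵀBᵀ = 
  [  3,   0]
  [-40,  26]

The two matrices differ, so (AB)ᵀ ≠ AᵀBᵀ in general. The correct identity is (AB)ᵀ = BᵀAᵀ.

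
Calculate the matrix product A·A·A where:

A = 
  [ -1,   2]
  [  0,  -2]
A² = A·A:
A²[1,1] = (-1)(-1) + (2)(0) = 1
A²[1,2] = (-1)(2) + (2)(-2) = -6
A²[2,1] = (0)(-1) + (-2)(0) = 0
A²[2,2] = (0)(2) + (-2)(-2) = 4
A² = 
  [  1,  -6]
  [  0,   4]

A^3 = A^2·A:
A^3[1,1] = (1)(-1) + (-6)(0) = -1
A^3[1,2] = (1)(2) + (-6)(-2) = 14
A^3[2,1] = (0)(-1) + (4)(0) = 0
A^3[2,2] = (0)(2) + (4)(-2) = -8
A^3 = 
  [ -1,  14]
  [  0,  -8]

Therefore
A^3 = 
  [ -1,  14]
  [  0,  -8]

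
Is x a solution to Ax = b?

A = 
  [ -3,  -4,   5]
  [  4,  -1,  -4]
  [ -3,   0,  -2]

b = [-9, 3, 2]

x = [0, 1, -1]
Yes

Ax = [-9, 3, 2] = b ✓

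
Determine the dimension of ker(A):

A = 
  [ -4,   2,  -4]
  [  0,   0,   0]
nullity(A) = 2

Row reduce:
(no row operations needed)
REF = 
  [ -4,   2,  -4]
  [  0,   0,   0]
Pivot columns: 1 → 1 pivot.
rank(A) = 1, so nullity(A) = 3 - 1 = 2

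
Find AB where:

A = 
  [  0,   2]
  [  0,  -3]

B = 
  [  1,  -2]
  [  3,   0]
AB = 
  [  6,   0]
  [ -9,   0]

A is 2×2 and B is 2×2, so AB is 2×2. Each entry is (row of A)·(column of B):
AB[1,1] = (0)(1) + (2)(3) = 6
AB[1,2] = (0)(-2) + (2)(0) = 0
AB[2,1] = (0)(1) + (-3)(3) = -9
AB[2,2] = (0)(-2) + (-3)(0) = 0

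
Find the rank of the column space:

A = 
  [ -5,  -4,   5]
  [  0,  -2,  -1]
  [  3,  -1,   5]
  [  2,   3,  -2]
dim(Col(A)) = 3

Row reduce:
R3 → R3 + (3/5)·R1
R4 → R4 + (2/5)·R1
R3 → R3 - (17/10)·R2
R4 → R4 + (7/10)·R2
R4 → R4 + (7/97)·R3
REF = 
  [   -5,    -4,     5]
  [    0,    -2,    -1]
  [    0,     0, 97/10]
  [    0,     0,     0]
Pivot columns: 1, 2, 3 → 3 pivots.
dim(Col(A)) = number of pivot columns = 3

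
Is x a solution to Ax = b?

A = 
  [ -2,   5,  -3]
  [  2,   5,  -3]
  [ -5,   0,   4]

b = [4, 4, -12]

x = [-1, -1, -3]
No

Ax = [6, 2, -7] ≠ b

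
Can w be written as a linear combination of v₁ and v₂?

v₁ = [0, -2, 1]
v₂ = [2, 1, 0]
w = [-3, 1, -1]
No

Form the augmented matrix and row-reduce:
[v₁|v₂|w] = 
  [  0,   2,  -3]
  [ -2,   1,   1]
  [  1,   0,  -1]
Swap R1 ↔ R2
R3 → R3 + (1/2)·R1
R3 → R3 - (1/4)·R2
REF = 
  [ -2,   1,   1]
  [  0,   2,  -3]
  [  0,   0, 1/4]

Row 3 reads [0 0 | 1/4], i.e. 0 = 1/4, so the system is inconsistent and w ∉ span{v₁, v₂}.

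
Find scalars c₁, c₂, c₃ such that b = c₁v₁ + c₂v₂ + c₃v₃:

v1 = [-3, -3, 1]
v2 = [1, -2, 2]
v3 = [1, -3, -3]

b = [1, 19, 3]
c1 = -2, c2 = -2, c3 = -3

b = -2·v1 + -2·v2 + -3·v3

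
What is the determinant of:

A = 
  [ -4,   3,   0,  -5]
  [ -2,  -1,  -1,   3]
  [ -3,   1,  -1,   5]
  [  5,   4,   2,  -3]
27

Cofactor expansion along row 1: det(A) = a₁₁M₁₁ - a₁₂M₁₂ + a₁₃M₁₃ - a₁₄M₁₄

M₁₁ = det[[-1, -1, 3]; [1, -1, 5]; [4, 2, -3]]
  = (-1)·((-1)(-3) - (5)(2)) - (-1)·((1)(-3) - (5)(4)) + (3)·((1)(2) - (-1)(4))
  = (-1)(-7) - (-1)(-23) + (3)(6)
  = 2
M₁₂ = det[[-2, -1, 3]; [-3, -1, 5]; [5, 2, -3]]
  = (-2)·((-1)(-3) - (5)(2)) - (-1)·((-3)(-3) - (5)(5)) + (3)·((-3)(2) - (-1)(5))
  = (-2)(-7) - (-1)(-16) + (3)(-1)
  = -5
M₁₃ = det[[-2, -1, 3]; [-3, 1, 5]; [5, 4, -3]]
  = (-2)·((1)(-3) - (5)(4)) - (-1)·((-3)(-3) - (5)(5)) + (3)·((-3)(4) - (1)(5))
  = (-2)(-23) - (-1)(-16) + (3)(-17)
  = -21
M₁₄ = det[[-2, -1, -1]; [-3, 1, -1]; [5, 4, 2]]
  = (-2)·((1)(2) - (-1)(4)) - (-1)·((-3)(2) - (-1)(5)) + (-1)·((-3)(4) - (1)(5))
  = (-2)(6) - (-1)(-1) + (-1)(-17)
  = 4

det(A) = (-4)(2) - (3)(-5) + (0)(-21) - (-5)(4) = 27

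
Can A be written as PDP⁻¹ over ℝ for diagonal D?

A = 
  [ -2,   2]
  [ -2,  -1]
No

tr(A) = -3, det(A) = 6
Characteristic polynomial: λ² - tr(A)λ + det(A) = λ² + 3λ + 6
λ² + 3λ + 6 = 0  ⇒  λ = (-3 ± √((3)² - 4·(6)))/2 = (-3 ± √(-15))/2
  = (-3 + i√15)/2,  (-3 - i√15)/2
Eigenvalues: (-3 + i√15)/2, (-3 - i√15)/2  (≈ -1.5 + 1.936i, -1.5 - 1.936i)
Has complex eigenvalues (not diagonalizable over ℝ).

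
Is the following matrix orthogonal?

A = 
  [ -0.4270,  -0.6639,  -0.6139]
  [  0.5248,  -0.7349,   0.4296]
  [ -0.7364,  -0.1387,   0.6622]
Yes

AᵀA = 
  [  1,  -0.0001,  -0.0001]
  [ -0.0001,   1.0001,   0]
  [ -0.0001,   0,   0.9999]
≈ I (equal to I up to the 4-dp rounding of the entries)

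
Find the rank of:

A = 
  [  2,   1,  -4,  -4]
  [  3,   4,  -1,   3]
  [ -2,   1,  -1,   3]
rank(A) = 3

Row reduce:
R2 → R2 - (3/2)·R1
R3 → R3 + (1)·R1
R3 → R3 - (4/5)·R2
REF = 
  [    2,     1,    -4,    -4]
  [    0,   5/2,     5,     9]
  [    0,     0,    -9, -41/5]
Pivot columns: 1, 2, 3 → 3 pivots.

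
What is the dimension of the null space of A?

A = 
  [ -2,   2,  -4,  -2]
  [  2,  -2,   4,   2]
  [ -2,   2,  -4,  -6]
nullity(A) = 2

Row reduce:
R2 → R2 + (1)·R1
R3 → R3 - (1)·R1
Swap R2 ↔ R3
REF = 
  [ -2,   2,  -4,  -2]
  [  0,   0,   0,  -4]
  [  0,   0,   0,   0]
Pivot columns: 1, 4 → 2 pivots.
rank(A) = 2, so nullity(A) = 4 - 2 = 2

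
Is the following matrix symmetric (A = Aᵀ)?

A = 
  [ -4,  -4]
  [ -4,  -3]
Yes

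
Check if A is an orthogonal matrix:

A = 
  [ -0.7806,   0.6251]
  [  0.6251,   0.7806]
Yes

AᵀA = 
  [  1.0001,   0]
  [  0,   1.0001]
≈ I (equal to I up to the 4-dp rounding of the entries)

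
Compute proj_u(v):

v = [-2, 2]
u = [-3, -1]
v·u = (-2)(-3) + (2)(-1) = 4
u·u = (-3)² + (-1)² = 10
proj_u(v) = (v·u / u·u) × u = (4/10) × u = (2/5) × u

proj_u(v) = [-6/5, -2/5]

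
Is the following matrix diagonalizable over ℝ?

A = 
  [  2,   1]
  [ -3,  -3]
Yes

tr(A) = -1, det(A) = -3
Characteristic polynomial: λ² - tr(A)λ + det(A) = λ² + λ - 3
λ² + λ - 3 = 0  ⇒  λ = (-1 ± √((1)² - 4·(-3)))/2 = (-1 ± √(13))/2
  = (-1 + √13)/2,  (-1 - √13)/2
Eigenvalues: (-1 + √13)/2, (-1 - √13)/2  (≈ 1.303, -2.303)
The two irrational eigenvalues are distinct (simple), so each has alg. mult. = geom. mult. = 1.
Sum of geometric multiplicities equals n, so A has n independent eigenvectors.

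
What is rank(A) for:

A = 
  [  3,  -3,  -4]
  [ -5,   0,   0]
Row reduce:
R2 → R2 + (5/3)·R1
REF = 
  [    3,    -3,    -4]
  [    0,    -5, -20/3]
Pivot columns: 1, 2 → 2 pivots.

rank(A) = 2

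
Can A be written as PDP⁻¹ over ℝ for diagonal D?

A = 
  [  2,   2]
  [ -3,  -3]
Yes

tr(A) = -1, det(A) = 0
Characteristic polynomial: λ² - tr(A)λ + det(A) = λ² + λ
λ² + λ = λ(λ + 1)
Eigenvalues: 0, -1
λ=-1: alg. mult. = 1, geom. mult. = 2 - rank(A - (-1)I) = 2 - 1 = 1
λ=0: alg. mult. = 1, geom. mult. = 2 - rank(A - (0)I) = 2 - 1 = 1
Sum of geometric multiplicities equals n, so A has n independent eigenvectors.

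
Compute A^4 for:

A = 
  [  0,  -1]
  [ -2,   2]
A^4 = 
  [ 12, -16]
  [-32,  44]

A² = A·A:
A²[1,1] = (0)(0) + (-1)(-2) = 2
A²[1,2] = (0)(-1) + (-1)(2) = -2
A²[2,1] = (-2)(0) + (2)(-2) = -4
A²[2,2] = (-2)(-1) + (2)(2) = 6
A² = 
  [  2,  -2]
  [ -4,   6]

A^3 = A^2·A:
A^3[1,1] = (2)(0) + (-2)(-2) = 4
A^3[1,2] = (2)(-1) + (-2)(2) = -6
A^3[2,1] = (-4)(0) + (6)(-2) = -12
A^3[2,2] = (-4)(-1) + (6)(2) = 16
A^3 = 
  [  4,  -6]
  [-12,  16]

A^4 = A^3·A:
A^4[1,1] = (4)(0) + (-6)(-2) = 12
A^4[1,2] = (4)(-1) + (-6)(2) = -16
A^4[2,1] = (-12)(0) + (16)(-2) = -32
A^4[2,2] = (-12)(-1) + (16)(2) = 44
A^4 = 
  [ 12, -16]
  [-32,  44]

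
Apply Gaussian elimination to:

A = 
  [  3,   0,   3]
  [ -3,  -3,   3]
Row operations:
R2 → R2 + (1)·R1

Resulting echelon form:
REF = 
  [  3,   0,   3]
  [  0,  -3,   6]

Rank = 2 (number of non-zero pivot rows).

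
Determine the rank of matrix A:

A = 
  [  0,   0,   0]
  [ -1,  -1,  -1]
rank(A) = 1

Row reduce:
Swap R1 ↔ R2
REF = 
  [ -1,  -1,  -1]
  [  0,   0,   0]
Pivot columns: 1 → 1 pivot.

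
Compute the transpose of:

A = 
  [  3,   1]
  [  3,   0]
Aᵀ = 
  [  3,   3]
  [  1,   0]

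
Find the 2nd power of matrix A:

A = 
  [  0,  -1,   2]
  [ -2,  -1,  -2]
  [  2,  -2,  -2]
A² = A·A:
A²[1,1] = (0)(0) + (-1)(-2) + (2)(2) = 6
A²[1,2] = (0)(-1) + (-1)(-1) + (2)(-2) = -3
A²[1,3] = (0)(2) + (-1)(-2) + (2)(-2) = -2
A²[2,1] = (-2)(0) + (-1)(-2) + (-2)(2) = -2
A²[2,2] = (-2)(-1) + (-1)(-1) + (-2)(-2) = 7
A²[2,3] = (-2)(2) + (-1)(-2) + (-2)(-2) = 2
A²[3,1] = (2)(0) + (-2)(-2) + (-2)(2) = 0
A²[3,2] = (2)(-1) + (-2)(-1) + (-2)(-2) = 4
A²[3,3] = (2)(2) + (-2)(-2) + (-2)(-2) = 12
A² = 
  [  6,  -3,  -2]
  [ -2,   7,   2]
  [  0,   4,  12]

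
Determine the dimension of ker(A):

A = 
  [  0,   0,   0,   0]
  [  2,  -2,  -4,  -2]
nullity(A) = 3

Row reduce:
Swap R1 ↔ R2
REF = 
  [  2,  -2,  -4,  -2]
  [  0,   0,   0,   0]
Pivot columns: 1 → 1 pivot.
rank(A) = 1, so nullity(A) = 4 - 1 = 3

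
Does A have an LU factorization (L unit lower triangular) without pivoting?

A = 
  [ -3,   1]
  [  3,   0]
Yes.
A[1,1] = -3 ≠ 0, so Gaussian elimination proceeds without a row swap: multiplier ℓ₂₁ = (3)/(-3) = -1, and U[2,2] = 0 - (-1)(1) = 1.
L = 
  [  1,   0]
  [ -1,   1]
U = 
  [ -3,   1]
  [  0,   1]
Check row 2 of LU: [(-1)(-3), (-1)(1) + 1] = [3, 0] = row 2 of A ✓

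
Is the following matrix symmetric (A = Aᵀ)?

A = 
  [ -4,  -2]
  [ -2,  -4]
Yes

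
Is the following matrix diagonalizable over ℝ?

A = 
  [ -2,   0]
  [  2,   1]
Yes

tr(A) = -1, det(A) = -2
Characteristic polynomial: λ² - tr(A)λ + det(A) = λ² + λ - 2
λ² + λ - 2 = (λ + 2)(λ - 1)
Eigenvalues: 1, -2
λ=-2: alg. mult. = 1, geom. mult. = 2 - rank(A - (-2)I) = 2 - 1 = 1
λ=1: alg. mult. = 1, geom. mult. = 2 - rank(A - (1)I) = 2 - 1 = 1
Sum of geometric multiplicities equals n, so A has n independent eigenvectors.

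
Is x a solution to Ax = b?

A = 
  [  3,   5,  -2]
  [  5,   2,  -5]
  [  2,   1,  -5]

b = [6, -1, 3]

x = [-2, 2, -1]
Yes

Ax = [6, -1, 3] = b ✓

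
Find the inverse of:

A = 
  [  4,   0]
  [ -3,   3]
det(A) = (4)(3) - (0)(-3) = 12
For a 2×2 matrix, A⁻¹ = (1/det(A)) · [[d, -b], [-c, a]]
    = (1/12) · [[3, 0], [3, 4]]

A⁻¹ = 
  [1/4,   0]
  [1/4, 1/3]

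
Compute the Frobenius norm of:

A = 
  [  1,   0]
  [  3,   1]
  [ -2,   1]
||A||_F = 4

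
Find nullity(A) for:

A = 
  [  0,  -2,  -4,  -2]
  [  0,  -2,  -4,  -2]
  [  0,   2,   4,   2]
nullity(A) = 3

Row reduce:
R2 → R2 - (1)·R1
R3 → R3 + (1)·R1
REF = 
  [  0,  -2,  -4,  -2]
  [  0,   0,   0,   0]
  [  0,   0,   0,   0]
Pivot columns: 2 → 1 pivot.
rank(A) = 1, so nullity(A) = 4 - 1 = 3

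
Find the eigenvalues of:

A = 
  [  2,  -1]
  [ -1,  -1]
tr(A) = 1, det(A) = -3
Characteristic polynomial: λ² - tr(A)λ + det(A) = λ² - λ - 3
λ² - λ - 3 = 0  ⇒  λ = (1 ± √((-1)² - 4·(-3)))/2 = (1 ± √(13))/2
  = (1 + √13)/2,  (1 - √13)/2

λ = (1 + √13)/2, (1 - √13)/2  (≈ 2.303, -1.303)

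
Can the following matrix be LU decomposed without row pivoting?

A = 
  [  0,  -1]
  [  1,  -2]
No.
A[1,1] = 0 but A[2,1] = 1 ≠ 0. Any LU with L unit lower triangular has (LU)[1,1] = U[1,1] and (LU)[2,1] = L[2,1]·U[1,1]; matching A forces U[1,1] = 0, which then forces (LU)[2,1] = 0 ≠ 1. A row swap (pivoting) is required.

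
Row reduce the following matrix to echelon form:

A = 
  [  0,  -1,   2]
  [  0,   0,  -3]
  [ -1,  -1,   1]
Row operations:
Swap R1 ↔ R3
Swap R2 ↔ R3

Resulting echelon form:
REF = 
  [ -1,  -1,   1]
  [  0,  -1,   2]
  [  0,   0,  -3]

Rank = 3 (number of non-zero pivot rows).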